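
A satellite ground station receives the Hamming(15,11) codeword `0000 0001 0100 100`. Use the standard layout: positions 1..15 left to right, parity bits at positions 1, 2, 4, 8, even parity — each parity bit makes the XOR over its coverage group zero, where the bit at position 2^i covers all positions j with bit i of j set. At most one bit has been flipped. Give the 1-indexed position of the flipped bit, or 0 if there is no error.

s1: b1⊕b3⊕b5⊕b7⊕b9⊕b11⊕b13⊕b15 = 0⊕0⊕0⊕0⊕0⊕0⊕1⊕0 = 1
s2: b2⊕b3⊕b6⊕b7⊕b10⊕b11⊕b14⊕b15 = 0⊕0⊕0⊕0⊕1⊕0⊕0⊕0 = 1
s4: b4⊕b5⊕b6⊕b7⊕b12⊕b13⊕b14⊕b15 = 0⊕0⊕0⊕0⊕0⊕1⊕0⊕0 = 1
s8: b8⊕b9⊕b10⊕b11⊕b12⊕b13⊕b14⊕b15 = 1⊕0⊕1⊕0⊕0⊕1⊕0⊕0 = 1
Syndrome (s8...s1) = 1111 → position 15.

15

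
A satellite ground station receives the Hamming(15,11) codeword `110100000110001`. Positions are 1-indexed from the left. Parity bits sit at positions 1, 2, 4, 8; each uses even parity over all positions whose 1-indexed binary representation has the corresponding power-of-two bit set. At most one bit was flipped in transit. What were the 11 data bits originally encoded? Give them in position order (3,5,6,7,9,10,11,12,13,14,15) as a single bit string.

s1: b1⊕b3⊕b5⊕b7⊕b9⊕b11⊕b13⊕b15 = 1⊕0⊕0⊕0⊕0⊕1⊕0⊕1 = 1
s2: b2⊕b3⊕b6⊕b7⊕b10⊕b11⊕b14⊕b15 = 1⊕0⊕0⊕0⊕1⊕1⊕0⊕1 = 0
s4: b4⊕b5⊕b6⊕b7⊕b12⊕b13⊕b14⊕b15 = 1⊕0⊕0⊕0⊕0⊕0⊕0⊕1 = 0
s8: b8⊕b9⊕b10⊕b11⊕b12⊕b13⊕b14⊕b15 = 0⊕0⊕1⊕1⊕0⊕0⊕0⊕1 = 1
Syndrome (s8...s1) = 1001 → position 9.
Flip bit 9: corrected codeword = 110100001110001
Data bits at positions 3,5,6,7,9,10,11,12,13,14,15: 00001110001

00001110001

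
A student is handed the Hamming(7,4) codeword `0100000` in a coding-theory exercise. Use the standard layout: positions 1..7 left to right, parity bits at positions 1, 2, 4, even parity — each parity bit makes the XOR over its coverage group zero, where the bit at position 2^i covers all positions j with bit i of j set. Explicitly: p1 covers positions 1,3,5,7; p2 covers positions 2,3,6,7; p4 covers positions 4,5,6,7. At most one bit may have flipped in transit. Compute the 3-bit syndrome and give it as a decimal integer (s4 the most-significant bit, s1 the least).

2

s1: b1⊕b3⊕b5⊕b7 = 0⊕0⊕0⊕0 = 0
s2: b2⊕b3⊕b6⊕b7 = 1⊕0⊕0⊕0 = 1
s4: b4⊕b5⊕b6⊕b7 = 0⊕0⊕0⊕0 = 0
Syndrome (s4...s1) = 010 → position 2.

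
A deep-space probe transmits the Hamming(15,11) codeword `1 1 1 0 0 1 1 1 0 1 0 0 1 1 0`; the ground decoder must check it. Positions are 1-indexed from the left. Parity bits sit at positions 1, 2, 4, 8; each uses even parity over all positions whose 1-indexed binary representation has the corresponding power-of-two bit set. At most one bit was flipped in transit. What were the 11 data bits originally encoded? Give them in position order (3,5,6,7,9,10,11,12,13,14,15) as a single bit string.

10110100110

s1: b1⊕b3⊕b5⊕b7⊕b9⊕b11⊕b13⊕b15 = 1⊕1⊕0⊕1⊕0⊕0⊕1⊕0 = 0
s2: b2⊕b3⊕b6⊕b7⊕b10⊕b11⊕b14⊕b15 = 1⊕1⊕1⊕1⊕1⊕0⊕1⊕0 = 0
s4: b4⊕b5⊕b6⊕b7⊕b12⊕b13⊕b14⊕b15 = 0⊕0⊕1⊕1⊕0⊕1⊕1⊕0 = 0
s8: b8⊕b9⊕b10⊕b11⊕b12⊕b13⊕b14⊕b15 = 1⊕0⊕1⊕0⊕0⊕1⊕1⊕0 = 0
Syndrome (s8...s1) = 0000 → position 0 (no error).
No correction needed.
Data bits at positions 3,5,6,7,9,10,11,12,13,14,15: 10110100110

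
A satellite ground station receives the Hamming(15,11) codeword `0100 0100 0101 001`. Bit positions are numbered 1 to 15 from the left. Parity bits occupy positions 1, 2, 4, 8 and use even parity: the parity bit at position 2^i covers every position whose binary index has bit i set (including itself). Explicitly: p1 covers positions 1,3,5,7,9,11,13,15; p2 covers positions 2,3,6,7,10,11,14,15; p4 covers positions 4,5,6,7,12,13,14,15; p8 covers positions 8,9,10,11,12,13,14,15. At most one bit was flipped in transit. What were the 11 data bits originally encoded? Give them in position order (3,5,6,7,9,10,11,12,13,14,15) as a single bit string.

00100101101

s1: b1⊕b3⊕b5⊕b7⊕b9⊕b11⊕b13⊕b15 = 0⊕0⊕0⊕0⊕0⊕0⊕0⊕1 = 1
s2: b2⊕b3⊕b6⊕b7⊕b10⊕b11⊕b14⊕b15 = 1⊕0⊕1⊕0⊕1⊕0⊕0⊕1 = 0
s4: b4⊕b5⊕b6⊕b7⊕b12⊕b13⊕b14⊕b15 = 0⊕0⊕1⊕0⊕1⊕0⊕0⊕1 = 1
s8: b8⊕b9⊕b10⊕b11⊕b12⊕b13⊕b14⊕b15 = 0⊕0⊕1⊕0⊕1⊕0⊕0⊕1 = 1
Syndrome (s8...s1) = 1101 → position 13.
Flip bit 13: corrected codeword = 010001000101101
Data bits at positions 3,5,6,7,9,10,11,12,13,14,15: 00100101101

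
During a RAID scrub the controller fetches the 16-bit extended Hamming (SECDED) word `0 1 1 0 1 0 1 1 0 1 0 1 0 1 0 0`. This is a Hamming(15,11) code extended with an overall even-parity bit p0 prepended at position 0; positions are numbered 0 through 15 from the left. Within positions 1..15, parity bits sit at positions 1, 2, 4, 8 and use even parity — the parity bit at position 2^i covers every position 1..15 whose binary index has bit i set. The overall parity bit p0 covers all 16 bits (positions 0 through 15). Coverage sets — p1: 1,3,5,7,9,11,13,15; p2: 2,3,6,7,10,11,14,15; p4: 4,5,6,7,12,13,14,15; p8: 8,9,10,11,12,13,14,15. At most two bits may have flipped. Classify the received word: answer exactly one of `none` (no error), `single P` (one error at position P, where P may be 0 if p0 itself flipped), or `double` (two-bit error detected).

double

s1: b1⊕b3⊕b5⊕b7⊕b9⊕b11⊕b13⊕b15 = 1⊕0⊕0⊕1⊕1⊕1⊕1⊕0 = 1
s2: b2⊕b3⊕b6⊕b7⊕b10⊕b11⊕b14⊕b15 = 1⊕0⊕1⊕1⊕0⊕1⊕0⊕0 = 0
s4: b4⊕b5⊕b6⊕b7⊕b12⊕b13⊕b14⊕b15 = 1⊕0⊕1⊕1⊕0⊕1⊕0⊕0 = 0
s8: b8⊕b9⊕b10⊕b11⊕b12⊕b13⊕b14⊕b15 = 0⊕1⊕0⊕1⊕0⊕1⊕0⊕0 = 1
Syndrome (s8...s1) = 1001 → position 9.
Overall parity (XOR of all 16 bits, including p0): 0⊕1⊕1⊕0⊕1⊕0⊕1⊕1⊕0⊕1⊕0⊕1⊕0⊕1⊕0⊕0 = 0
Overall=0, syndrome position=9 → double-bit error detected (uncorrectable).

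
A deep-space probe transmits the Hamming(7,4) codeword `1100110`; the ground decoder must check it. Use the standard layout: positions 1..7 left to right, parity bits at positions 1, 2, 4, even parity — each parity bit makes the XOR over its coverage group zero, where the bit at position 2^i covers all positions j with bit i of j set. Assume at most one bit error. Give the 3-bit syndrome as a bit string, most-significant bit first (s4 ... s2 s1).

000

s1: b1⊕b3⊕b5⊕b7 = 1⊕0⊕1⊕0 = 0
s2: b2⊕b3⊕b6⊕b7 = 1⊕0⊕1⊕0 = 0
s4: b4⊕b5⊕b6⊕b7 = 0⊕1⊕1⊕0 = 0
Syndrome (s4...s1) = 000 → position 0 (no error).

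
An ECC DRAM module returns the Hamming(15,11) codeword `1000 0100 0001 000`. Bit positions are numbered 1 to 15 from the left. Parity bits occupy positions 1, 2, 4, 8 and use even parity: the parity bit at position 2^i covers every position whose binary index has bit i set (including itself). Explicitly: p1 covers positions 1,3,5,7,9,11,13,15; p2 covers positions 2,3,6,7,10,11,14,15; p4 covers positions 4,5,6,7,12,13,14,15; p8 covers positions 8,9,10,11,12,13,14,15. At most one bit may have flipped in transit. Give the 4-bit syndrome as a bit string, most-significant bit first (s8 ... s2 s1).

s1: b1⊕b3⊕b5⊕b7⊕b9⊕b11⊕b13⊕b15 = 1⊕0⊕0⊕0⊕0⊕0⊕0⊕0 = 1
s2: b2⊕b3⊕b6⊕b7⊕b10⊕b11⊕b14⊕b15 = 0⊕0⊕1⊕0⊕0⊕0⊕0⊕0 = 1
s4: b4⊕b5⊕b6⊕b7⊕b12⊕b13⊕b14⊕b15 = 0⊕0⊕1⊕0⊕1⊕0⊕0⊕0 = 0
s8: b8⊕b9⊕b10⊕b11⊕b12⊕b13⊕b14⊕b15 = 0⊕0⊕0⊕0⊕1⊕0⊕0⊕0 = 1
Syndrome (s8...s1) = 1011 → position 11.

1011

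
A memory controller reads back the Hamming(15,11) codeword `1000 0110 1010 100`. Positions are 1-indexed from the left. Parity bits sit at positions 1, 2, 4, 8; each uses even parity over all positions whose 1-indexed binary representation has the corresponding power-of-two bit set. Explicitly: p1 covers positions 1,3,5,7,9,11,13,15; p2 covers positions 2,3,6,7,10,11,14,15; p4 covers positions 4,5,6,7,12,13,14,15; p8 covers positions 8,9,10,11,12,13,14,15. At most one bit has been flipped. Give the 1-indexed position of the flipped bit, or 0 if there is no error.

s1: b1⊕b3⊕b5⊕b7⊕b9⊕b11⊕b13⊕b15 = 1⊕0⊕0⊕1⊕1⊕1⊕1⊕0 = 1
s2: b2⊕b3⊕b6⊕b7⊕b10⊕b11⊕b14⊕b15 = 0⊕0⊕1⊕1⊕0⊕1⊕0⊕0 = 1
s4: b4⊕b5⊕b6⊕b7⊕b12⊕b13⊕b14⊕b15 = 0⊕0⊕1⊕1⊕0⊕1⊕0⊕0 = 1
s8: b8⊕b9⊕b10⊕b11⊕b12⊕b13⊕b14⊕b15 = 0⊕1⊕0⊕1⊕0⊕1⊕0⊕0 = 1
Syndrome (s8...s1) = 1111 → position 15.

15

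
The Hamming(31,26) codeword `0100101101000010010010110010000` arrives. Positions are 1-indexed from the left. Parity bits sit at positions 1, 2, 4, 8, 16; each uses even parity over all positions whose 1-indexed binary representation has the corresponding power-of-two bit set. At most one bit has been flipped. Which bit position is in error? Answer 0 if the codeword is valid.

s1: b1⊕b3⊕b5⊕b7⊕b9⊕b11⊕b13⊕b15⊕b17⊕b19⊕b21⊕b23⊕b25⊕b27⊕b29⊕b31 = 0⊕0⊕1⊕1⊕0⊕0⊕0⊕1⊕0⊕0⊕1⊕1⊕0⊕1⊕0⊕0 = 0
s2: b2⊕b3⊕b6⊕b7⊕b10⊕b11⊕b14⊕b15⊕b18⊕b19⊕b22⊕b23⊕b26⊕b27⊕b30⊕b31 = 1⊕0⊕0⊕1⊕1⊕0⊕0⊕1⊕1⊕0⊕0⊕1⊕0⊕1⊕0⊕0 = 1
s4: b4⊕b5⊕b6⊕b7⊕b12⊕b13⊕b14⊕b15⊕b20⊕b21⊕b22⊕b23⊕b28⊕b29⊕b30⊕b31 = 0⊕1⊕0⊕1⊕0⊕0⊕0⊕1⊕0⊕1⊕0⊕1⊕0⊕0⊕0⊕0 = 1
s8: b8⊕b9⊕b10⊕b11⊕b12⊕b13⊕b14⊕b15⊕b24⊕b25⊕b26⊕b27⊕b28⊕b29⊕b30⊕b31 = 1⊕0⊕1⊕0⊕0⊕0⊕0⊕1⊕1⊕0⊕0⊕1⊕0⊕0⊕0⊕0 = 1
s16: b16⊕b17⊕b18⊕b19⊕b20⊕b21⊕b22⊕b23⊕b24⊕b25⊕b26⊕b27⊕b28⊕b29⊕b30⊕b31 = 0⊕0⊕1⊕0⊕0⊕1⊕0⊕1⊕1⊕0⊕0⊕1⊕0⊕0⊕0⊕0 = 1
Syndrome (s16...s1) = 11110 → position 30.

30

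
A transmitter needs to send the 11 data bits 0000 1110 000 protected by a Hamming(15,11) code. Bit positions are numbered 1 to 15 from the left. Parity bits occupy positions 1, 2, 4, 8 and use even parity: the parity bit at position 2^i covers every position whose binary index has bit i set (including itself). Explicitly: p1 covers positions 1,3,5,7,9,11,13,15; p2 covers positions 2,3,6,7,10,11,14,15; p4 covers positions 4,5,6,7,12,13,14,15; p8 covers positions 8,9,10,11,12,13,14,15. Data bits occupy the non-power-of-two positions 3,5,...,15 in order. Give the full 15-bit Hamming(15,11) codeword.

000000011110000

Place data bits at non-power-of-two positions: b3=0, b5=0, b6=0, b7=0, b9=1, b10=1, b11=1, b12=0, b13=0, b14=0, b15=0.
p1 = XOR of data positions {3,5,7,9,11,13,15} = 0⊕0⊕0⊕1⊕1⊕0⊕0 = 0
p2 = XOR of data positions {3,6,7,10,11,14,15} = 0⊕0⊕0⊕1⊕1⊕0⊕0 = 0
p4 = XOR of data positions {5,6,7,12,13,14,15} = 0⊕0⊕0⊕0⊕0⊕0⊕0 = 0
p8 = XOR of data positions {9,10,11,12,13,14,15} = 1⊕1⊕1⊕0⊕0⊕0⊕0 = 1
Codeword b1..b15 = 000000011110000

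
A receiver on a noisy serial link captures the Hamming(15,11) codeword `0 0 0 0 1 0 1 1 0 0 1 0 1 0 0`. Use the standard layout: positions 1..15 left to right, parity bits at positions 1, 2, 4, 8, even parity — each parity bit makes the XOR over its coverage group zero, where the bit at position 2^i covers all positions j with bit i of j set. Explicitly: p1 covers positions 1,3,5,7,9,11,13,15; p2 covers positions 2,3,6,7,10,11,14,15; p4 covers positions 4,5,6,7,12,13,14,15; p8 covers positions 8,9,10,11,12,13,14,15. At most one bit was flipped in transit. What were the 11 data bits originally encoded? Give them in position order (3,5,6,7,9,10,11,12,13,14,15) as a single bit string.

s1: b1⊕b3⊕b5⊕b7⊕b9⊕b11⊕b13⊕b15 = 0⊕0⊕1⊕1⊕0⊕1⊕1⊕0 = 0
s2: b2⊕b3⊕b6⊕b7⊕b10⊕b11⊕b14⊕b15 = 0⊕0⊕0⊕1⊕0⊕1⊕0⊕0 = 0
s4: b4⊕b5⊕b6⊕b7⊕b12⊕b13⊕b14⊕b15 = 0⊕1⊕0⊕1⊕0⊕1⊕0⊕0 = 1
s8: b8⊕b9⊕b10⊕b11⊕b12⊕b13⊕b14⊕b15 = 1⊕0⊕0⊕1⊕0⊕1⊕0⊕0 = 1
Syndrome (s8...s1) = 1100 → position 12.
Flip bit 12: corrected codeword = 000010110011100
Data bits at positions 3,5,6,7,9,10,11,12,13,14,15: 01010011100

01010011100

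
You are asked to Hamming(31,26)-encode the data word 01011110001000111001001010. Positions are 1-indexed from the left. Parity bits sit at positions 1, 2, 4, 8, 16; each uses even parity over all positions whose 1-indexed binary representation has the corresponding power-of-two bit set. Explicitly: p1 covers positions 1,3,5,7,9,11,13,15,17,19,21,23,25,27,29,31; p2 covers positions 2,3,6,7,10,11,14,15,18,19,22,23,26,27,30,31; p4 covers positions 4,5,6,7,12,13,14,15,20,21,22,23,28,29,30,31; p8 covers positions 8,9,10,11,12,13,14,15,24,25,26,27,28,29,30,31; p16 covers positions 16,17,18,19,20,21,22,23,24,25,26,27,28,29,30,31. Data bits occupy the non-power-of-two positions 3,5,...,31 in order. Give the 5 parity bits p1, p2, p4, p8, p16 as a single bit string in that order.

Place data bits at non-power-of-two positions: b3=0, b5=1, b6=0, b7=1, b9=1, b10=1, b11=1, b12=0, b13=0, b14=0, b15=1, b17=0, b18=0, b19=0, b20=1, b21=1, b22=1, b23=0, b24=0, b25=1, b26=0, b27=0, b28=1, b29=0, b30=1, b31=0.
p1 = XOR of data positions {3,5,7,9,11,13,15,17,19,21,23,25,27,29,31} = 0⊕1⊕1⊕1⊕1⊕0⊕1⊕0⊕0⊕1⊕0⊕1⊕0⊕0⊕0 = 1
p2 = XOR of data positions {3,6,7,10,11,14,15,18,19,22,23,26,27,30,31} = 0⊕0⊕1⊕1⊕1⊕0⊕1⊕0⊕0⊕1⊕0⊕0⊕0⊕1⊕0 = 0
p4 = XOR of data positions {5,6,7,12,13,14,15,20,21,22,23,28,29,30,31} = 1⊕0⊕1⊕0⊕0⊕0⊕1⊕1⊕1⊕1⊕0⊕1⊕0⊕1⊕0 = 0
p8 = XOR of data positions {9,10,11,12,13,14,15,24,25,26,27,28,29,30,31} = 1⊕1⊕1⊕0⊕0⊕0⊕1⊕0⊕1⊕0⊕0⊕1⊕0⊕1⊕0 = 1
p16 = XOR of data positions {17,18,19,20,21,22,23,24,25,26,27,28,29,30,31} = 0⊕0⊕0⊕1⊕1⊕1⊕0⊕0⊕1⊕0⊕0⊕1⊕0⊕1⊕0 = 0
Parity bits p1,p2,p4,p8,p16 = 10010

10010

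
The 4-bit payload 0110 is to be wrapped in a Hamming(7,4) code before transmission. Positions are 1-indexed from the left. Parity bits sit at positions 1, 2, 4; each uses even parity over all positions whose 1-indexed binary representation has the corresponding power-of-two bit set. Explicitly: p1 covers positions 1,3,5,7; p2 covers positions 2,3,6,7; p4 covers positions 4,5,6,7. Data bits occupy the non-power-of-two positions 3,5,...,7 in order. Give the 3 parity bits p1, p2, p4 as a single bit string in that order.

110

Place data bits at non-power-of-two positions: b3=0, b5=1, b6=1, b7=0.
p1 = XOR of data positions {3,5,7} = 0⊕1⊕0 = 1
p2 = XOR of data positions {3,6,7} = 0⊕1⊕0 = 1
p4 = XOR of data positions {5,6,7} = 1⊕1⊕0 = 0
Parity bits p1,p2,p4 = 110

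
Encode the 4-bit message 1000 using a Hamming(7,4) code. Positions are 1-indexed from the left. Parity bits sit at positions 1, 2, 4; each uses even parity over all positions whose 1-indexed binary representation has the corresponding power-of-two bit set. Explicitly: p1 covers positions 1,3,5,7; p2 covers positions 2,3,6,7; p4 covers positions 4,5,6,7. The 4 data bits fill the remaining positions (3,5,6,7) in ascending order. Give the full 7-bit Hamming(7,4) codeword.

Place data bits at non-power-of-two positions: b3=1, b5=0, b6=0, b7=0.
p1 = XOR of data positions {3,5,7} = 1⊕0⊕0 = 1
p2 = XOR of data positions {3,6,7} = 1⊕0⊕0 = 1
p4 = XOR of data positions {5,6,7} = 0⊕0⊕0 = 0
Codeword b1..b7 = 1110000

1110000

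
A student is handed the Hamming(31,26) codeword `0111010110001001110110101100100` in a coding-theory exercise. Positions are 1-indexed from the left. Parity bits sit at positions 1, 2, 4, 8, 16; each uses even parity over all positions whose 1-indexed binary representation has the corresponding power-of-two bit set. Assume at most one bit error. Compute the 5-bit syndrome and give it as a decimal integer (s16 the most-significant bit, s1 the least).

20

s1: b1⊕b3⊕b5⊕b7⊕b9⊕b11⊕b13⊕b15⊕b17⊕b19⊕b21⊕b23⊕b25⊕b27⊕b29⊕b31 = 0⊕1⊕0⊕0⊕1⊕0⊕1⊕0⊕1⊕0⊕1⊕1⊕1⊕0⊕1⊕0 = 0
s2: b2⊕b3⊕b6⊕b7⊕b10⊕b11⊕b14⊕b15⊕b18⊕b19⊕b22⊕b23⊕b26⊕b27⊕b30⊕b31 = 1⊕1⊕1⊕0⊕0⊕0⊕0⊕0⊕1⊕0⊕0⊕1⊕1⊕0⊕0⊕0 = 0
s4: b4⊕b5⊕b6⊕b7⊕b12⊕b13⊕b14⊕b15⊕b20⊕b21⊕b22⊕b23⊕b28⊕b29⊕b30⊕b31 = 1⊕0⊕1⊕0⊕0⊕1⊕0⊕0⊕1⊕1⊕0⊕1⊕0⊕1⊕0⊕0 = 1
s8: b8⊕b9⊕b10⊕b11⊕b12⊕b13⊕b14⊕b15⊕b24⊕b25⊕b26⊕b27⊕b28⊕b29⊕b30⊕b31 = 1⊕1⊕0⊕0⊕0⊕1⊕0⊕0⊕0⊕1⊕1⊕0⊕0⊕1⊕0⊕0 = 0
s16: b16⊕b17⊕b18⊕b19⊕b20⊕b21⊕b22⊕b23⊕b24⊕b25⊕b26⊕b27⊕b28⊕b29⊕b30⊕b31 = 1⊕1⊕1⊕0⊕1⊕1⊕0⊕1⊕0⊕1⊕1⊕0⊕0⊕1⊕0⊕0 = 1
Syndrome (s16...s1) = 10100 → position 20.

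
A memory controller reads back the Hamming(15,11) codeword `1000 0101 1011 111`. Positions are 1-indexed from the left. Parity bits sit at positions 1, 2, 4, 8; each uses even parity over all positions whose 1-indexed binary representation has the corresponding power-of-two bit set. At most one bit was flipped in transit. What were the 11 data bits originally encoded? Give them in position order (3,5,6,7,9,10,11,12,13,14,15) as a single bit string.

00101011011

s1: b1⊕b3⊕b5⊕b7⊕b9⊕b11⊕b13⊕b15 = 1⊕0⊕0⊕0⊕1⊕1⊕1⊕1 = 1
s2: b2⊕b3⊕b6⊕b7⊕b10⊕b11⊕b14⊕b15 = 0⊕0⊕1⊕0⊕0⊕1⊕1⊕1 = 0
s4: b4⊕b5⊕b6⊕b7⊕b12⊕b13⊕b14⊕b15 = 0⊕0⊕1⊕0⊕1⊕1⊕1⊕1 = 1
s8: b8⊕b9⊕b10⊕b11⊕b12⊕b13⊕b14⊕b15 = 1⊕1⊕0⊕1⊕1⊕1⊕1⊕1 = 1
Syndrome (s8...s1) = 1101 → position 13.
Flip bit 13: corrected codeword = 100001011011011
Data bits at positions 3,5,6,7,9,10,11,12,13,14,15: 00101011011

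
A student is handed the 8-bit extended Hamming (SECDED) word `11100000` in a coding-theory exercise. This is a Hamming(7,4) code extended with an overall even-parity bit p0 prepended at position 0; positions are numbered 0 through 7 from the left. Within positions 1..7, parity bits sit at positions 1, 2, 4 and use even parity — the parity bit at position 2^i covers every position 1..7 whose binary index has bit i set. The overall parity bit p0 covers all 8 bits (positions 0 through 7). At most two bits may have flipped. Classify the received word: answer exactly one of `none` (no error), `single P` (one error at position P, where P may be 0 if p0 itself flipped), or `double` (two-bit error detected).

single 3

s1: b1⊕b3⊕b5⊕b7 = 1⊕0⊕0⊕0 = 1
s2: b2⊕b3⊕b6⊕b7 = 1⊕0⊕0⊕0 = 1
s4: b4⊕b5⊕b6⊕b7 = 0⊕0⊕0⊕0 = 0
Syndrome (s4...s1) = 011 → position 3.
Overall parity (XOR of all 8 bits, including p0): 1⊕1⊕1⊕0⊕0⊕0⊕0⊕0 = 1
Overall=1, syndrome position=3 → single-bit error at position 3.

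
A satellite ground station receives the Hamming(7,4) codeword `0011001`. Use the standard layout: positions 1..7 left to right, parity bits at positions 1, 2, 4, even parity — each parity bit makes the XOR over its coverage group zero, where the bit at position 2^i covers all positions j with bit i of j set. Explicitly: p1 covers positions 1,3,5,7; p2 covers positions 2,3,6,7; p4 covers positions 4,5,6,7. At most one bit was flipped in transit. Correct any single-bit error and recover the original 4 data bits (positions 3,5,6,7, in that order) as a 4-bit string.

1001

s1: b1⊕b3⊕b5⊕b7 = 0⊕1⊕0⊕1 = 0
s2: b2⊕b3⊕b6⊕b7 = 0⊕1⊕0⊕1 = 0
s4: b4⊕b5⊕b6⊕b7 = 1⊕0⊕0⊕1 = 0
Syndrome (s4...s1) = 000 → position 0 (no error).
No correction needed.
Data bits at positions 3,5,6,7: 1001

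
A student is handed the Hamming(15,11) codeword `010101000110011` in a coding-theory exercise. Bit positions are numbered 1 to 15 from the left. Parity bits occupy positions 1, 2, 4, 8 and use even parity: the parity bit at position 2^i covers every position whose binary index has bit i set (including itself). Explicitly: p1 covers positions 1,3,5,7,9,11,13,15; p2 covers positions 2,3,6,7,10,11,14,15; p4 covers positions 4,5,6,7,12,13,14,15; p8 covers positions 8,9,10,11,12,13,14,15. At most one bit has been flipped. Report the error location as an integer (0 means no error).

s1: b1⊕b3⊕b5⊕b7⊕b9⊕b11⊕b13⊕b15 = 0⊕0⊕0⊕0⊕0⊕1⊕0⊕1 = 0
s2: b2⊕b3⊕b6⊕b7⊕b10⊕b11⊕b14⊕b15 = 1⊕0⊕1⊕0⊕1⊕1⊕1⊕1 = 0
s4: b4⊕b5⊕b6⊕b7⊕b12⊕b13⊕b14⊕b15 = 1⊕0⊕1⊕0⊕0⊕0⊕1⊕1 = 0
s8: b8⊕b9⊕b10⊕b11⊕b12⊕b13⊕b14⊕b15 = 0⊕0⊕1⊕1⊕0⊕0⊕1⊕1 = 0
Syndrome (s8...s1) = 0000 → position 0 (no error).

0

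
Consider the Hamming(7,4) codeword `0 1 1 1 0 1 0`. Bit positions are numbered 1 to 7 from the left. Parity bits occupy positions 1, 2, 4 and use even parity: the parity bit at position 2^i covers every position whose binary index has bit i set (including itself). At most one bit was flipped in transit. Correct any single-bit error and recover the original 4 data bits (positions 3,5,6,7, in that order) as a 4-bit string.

s1: b1⊕b3⊕b5⊕b7 = 0⊕1⊕0⊕0 = 1
s2: b2⊕b3⊕b6⊕b7 = 1⊕1⊕1⊕0 = 1
s4: b4⊕b5⊕b6⊕b7 = 1⊕0⊕1⊕0 = 0
Syndrome (s4...s1) = 011 → position 3.
Flip bit 3: corrected codeword = 0101010
Data bits at positions 3,5,6,7: 0010

0010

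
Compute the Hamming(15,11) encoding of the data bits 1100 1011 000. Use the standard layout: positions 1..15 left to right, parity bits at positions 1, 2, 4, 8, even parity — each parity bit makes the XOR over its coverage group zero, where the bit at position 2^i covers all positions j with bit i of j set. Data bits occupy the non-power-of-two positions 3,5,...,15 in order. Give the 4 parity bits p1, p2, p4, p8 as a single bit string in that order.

Place data bits at non-power-of-two positions: b3=1, b5=1, b6=0, b7=0, b9=1, b10=0, b11=1, b12=1, b13=0, b14=0, b15=0.
p1 = XOR of data positions {3,5,7,9,11,13,15} = 1⊕1⊕0⊕1⊕1⊕0⊕0 = 0
p2 = XOR of data positions {3,6,7,10,11,14,15} = 1⊕0⊕0⊕0⊕1⊕0⊕0 = 0
p4 = XOR of data positions {5,6,7,12,13,14,15} = 1⊕0⊕0⊕1⊕0⊕0⊕0 = 0
p8 = XOR of data positions {9,10,11,12,13,14,15} = 1⊕0⊕1⊕1⊕0⊕0⊕0 = 1
Parity bits p1,p2,p4,p8 = 0001

0001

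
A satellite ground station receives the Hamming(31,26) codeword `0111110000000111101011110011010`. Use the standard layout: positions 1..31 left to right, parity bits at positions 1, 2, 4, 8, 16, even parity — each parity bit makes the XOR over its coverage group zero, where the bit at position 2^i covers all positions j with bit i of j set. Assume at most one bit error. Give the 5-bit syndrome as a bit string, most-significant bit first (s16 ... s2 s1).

s1: b1⊕b3⊕b5⊕b7⊕b9⊕b11⊕b13⊕b15⊕b17⊕b19⊕b21⊕b23⊕b25⊕b27⊕b29⊕b31 = 0⊕1⊕1⊕0⊕0⊕0⊕0⊕1⊕1⊕1⊕1⊕1⊕0⊕1⊕0⊕0 = 0
s2: b2⊕b3⊕b6⊕b7⊕b10⊕b11⊕b14⊕b15⊕b18⊕b19⊕b22⊕b23⊕b26⊕b27⊕b30⊕b31 = 1⊕1⊕1⊕0⊕0⊕0⊕1⊕1⊕0⊕1⊕1⊕1⊕0⊕1⊕1⊕0 = 0
s4: b4⊕b5⊕b6⊕b7⊕b12⊕b13⊕b14⊕b15⊕b20⊕b21⊕b22⊕b23⊕b28⊕b29⊕b30⊕b31 = 1⊕1⊕1⊕0⊕0⊕0⊕1⊕1⊕0⊕1⊕1⊕1⊕1⊕0⊕1⊕0 = 0
s8: b8⊕b9⊕b10⊕b11⊕b12⊕b13⊕b14⊕b15⊕b24⊕b25⊕b26⊕b27⊕b28⊕b29⊕b30⊕b31 = 0⊕0⊕0⊕0⊕0⊕0⊕1⊕1⊕1⊕0⊕0⊕1⊕1⊕0⊕1⊕0 = 0
s16: b16⊕b17⊕b18⊕b19⊕b20⊕b21⊕b22⊕b23⊕b24⊕b25⊕b26⊕b27⊕b28⊕b29⊕b30⊕b31 = 1⊕1⊕0⊕1⊕0⊕1⊕1⊕1⊕1⊕0⊕0⊕1⊕1⊕0⊕1⊕0 = 0
Syndrome (s16...s1) = 00000 → position 0 (no error).

00000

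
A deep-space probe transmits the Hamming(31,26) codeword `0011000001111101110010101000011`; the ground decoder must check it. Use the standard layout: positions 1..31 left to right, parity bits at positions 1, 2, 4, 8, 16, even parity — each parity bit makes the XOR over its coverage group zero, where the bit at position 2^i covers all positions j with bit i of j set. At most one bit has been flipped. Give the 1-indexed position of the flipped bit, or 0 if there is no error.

s1: b1⊕b3⊕b5⊕b7⊕b9⊕b11⊕b13⊕b15⊕b17⊕b19⊕b21⊕b23⊕b25⊕b27⊕b29⊕b31 = 0⊕1⊕0⊕0⊕0⊕1⊕1⊕0⊕1⊕0⊕1⊕1⊕1⊕0⊕0⊕1 = 0
s2: b2⊕b3⊕b6⊕b7⊕b10⊕b11⊕b14⊕b15⊕b18⊕b19⊕b22⊕b23⊕b26⊕b27⊕b30⊕b31 = 0⊕1⊕0⊕0⊕1⊕1⊕1⊕0⊕1⊕0⊕0⊕1⊕0⊕0⊕1⊕1 = 0
s4: b4⊕b5⊕b6⊕b7⊕b12⊕b13⊕b14⊕b15⊕b20⊕b21⊕b22⊕b23⊕b28⊕b29⊕b30⊕b31 = 1⊕0⊕0⊕0⊕1⊕1⊕1⊕0⊕0⊕1⊕0⊕1⊕0⊕0⊕1⊕1 = 0
s8: b8⊕b9⊕b10⊕b11⊕b12⊕b13⊕b14⊕b15⊕b24⊕b25⊕b26⊕b27⊕b28⊕b29⊕b30⊕b31 = 0⊕0⊕1⊕1⊕1⊕1⊕1⊕0⊕0⊕1⊕0⊕0⊕0⊕0⊕1⊕1 = 0
s16: b16⊕b17⊕b18⊕b19⊕b20⊕b21⊕b22⊕b23⊕b24⊕b25⊕b26⊕b27⊕b28⊕b29⊕b30⊕b31 = 1⊕1⊕1⊕0⊕0⊕1⊕0⊕1⊕0⊕1⊕0⊕0⊕0⊕0⊕1⊕1 = 0
Syndrome (s16...s1) = 00000 → position 0 (no error).

0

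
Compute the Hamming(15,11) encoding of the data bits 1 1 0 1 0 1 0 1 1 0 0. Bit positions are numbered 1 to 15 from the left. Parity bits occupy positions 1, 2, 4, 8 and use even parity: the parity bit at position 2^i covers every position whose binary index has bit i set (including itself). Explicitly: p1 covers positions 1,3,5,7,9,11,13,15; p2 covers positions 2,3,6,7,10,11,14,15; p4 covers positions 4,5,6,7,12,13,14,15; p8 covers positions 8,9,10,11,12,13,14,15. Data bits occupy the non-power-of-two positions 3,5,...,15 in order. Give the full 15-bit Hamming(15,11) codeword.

011010110101100

Place data bits at non-power-of-two positions: b3=1, b5=1, b6=0, b7=1, b9=0, b10=1, b11=0, b12=1, b13=1, b14=0, b15=0.
p1 = XOR of data positions {3,5,7,9,11,13,15} = 1⊕1⊕1⊕0⊕0⊕1⊕0 = 0
p2 = XOR of data positions {3,6,7,10,11,14,15} = 1⊕0⊕1⊕1⊕0⊕0⊕0 = 1
p4 = XOR of data positions {5,6,7,12,13,14,15} = 1⊕0⊕1⊕1⊕1⊕0⊕0 = 0
p8 = XOR of data positions {9,10,11,12,13,14,15} = 0⊕1⊕0⊕1⊕1⊕0⊕0 = 1
Codeword b1..b15 = 011010110101100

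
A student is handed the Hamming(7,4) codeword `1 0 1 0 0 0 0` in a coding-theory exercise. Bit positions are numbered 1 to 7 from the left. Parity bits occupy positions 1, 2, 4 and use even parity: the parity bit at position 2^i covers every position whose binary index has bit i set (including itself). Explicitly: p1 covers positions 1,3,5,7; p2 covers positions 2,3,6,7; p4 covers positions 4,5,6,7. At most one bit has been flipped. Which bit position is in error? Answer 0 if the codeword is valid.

2

s1: b1⊕b3⊕b5⊕b7 = 1⊕1⊕0⊕0 = 0
s2: b2⊕b3⊕b6⊕b7 = 0⊕1⊕0⊕0 = 1
s4: b4⊕b5⊕b6⊕b7 = 0⊕0⊕0⊕0 = 0
Syndrome (s4...s1) = 010 → position 2.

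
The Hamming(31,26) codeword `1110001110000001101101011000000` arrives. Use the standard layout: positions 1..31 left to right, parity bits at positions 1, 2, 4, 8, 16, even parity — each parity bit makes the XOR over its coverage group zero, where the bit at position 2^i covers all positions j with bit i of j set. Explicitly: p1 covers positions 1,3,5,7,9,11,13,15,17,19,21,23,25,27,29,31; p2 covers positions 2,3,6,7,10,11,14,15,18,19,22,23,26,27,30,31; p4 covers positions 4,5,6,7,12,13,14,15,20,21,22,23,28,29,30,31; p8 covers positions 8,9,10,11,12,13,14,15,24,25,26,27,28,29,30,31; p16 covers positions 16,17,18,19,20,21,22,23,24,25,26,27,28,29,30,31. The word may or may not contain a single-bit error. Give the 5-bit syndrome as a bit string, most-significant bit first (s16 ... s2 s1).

10111

s1: b1⊕b3⊕b5⊕b7⊕b9⊕b11⊕b13⊕b15⊕b17⊕b19⊕b21⊕b23⊕b25⊕b27⊕b29⊕b31 = 1⊕1⊕0⊕1⊕1⊕0⊕0⊕0⊕1⊕1⊕0⊕0⊕1⊕0⊕0⊕0 = 1
s2: b2⊕b3⊕b6⊕b7⊕b10⊕b11⊕b14⊕b15⊕b18⊕b19⊕b22⊕b23⊕b26⊕b27⊕b30⊕b31 = 1⊕1⊕0⊕1⊕0⊕0⊕0⊕0⊕0⊕1⊕1⊕0⊕0⊕0⊕0⊕0 = 1
s4: b4⊕b5⊕b6⊕b7⊕b12⊕b13⊕b14⊕b15⊕b20⊕b21⊕b22⊕b23⊕b28⊕b29⊕b30⊕b31 = 0⊕0⊕0⊕1⊕0⊕0⊕0⊕0⊕1⊕0⊕1⊕0⊕0⊕0⊕0⊕0 = 1
s8: b8⊕b9⊕b10⊕b11⊕b12⊕b13⊕b14⊕b15⊕b24⊕b25⊕b26⊕b27⊕b28⊕b29⊕b30⊕b31 = 1⊕1⊕0⊕0⊕0⊕0⊕0⊕0⊕1⊕1⊕0⊕0⊕0⊕0⊕0⊕0 = 0
s16: b16⊕b17⊕b18⊕b19⊕b20⊕b21⊕b22⊕b23⊕b24⊕b25⊕b26⊕b27⊕b28⊕b29⊕b30⊕b31 = 1⊕1⊕0⊕1⊕1⊕0⊕1⊕0⊕1⊕1⊕0⊕0⊕0⊕0⊕0⊕0 = 1
Syndrome (s16...s1) = 10111 → position 23.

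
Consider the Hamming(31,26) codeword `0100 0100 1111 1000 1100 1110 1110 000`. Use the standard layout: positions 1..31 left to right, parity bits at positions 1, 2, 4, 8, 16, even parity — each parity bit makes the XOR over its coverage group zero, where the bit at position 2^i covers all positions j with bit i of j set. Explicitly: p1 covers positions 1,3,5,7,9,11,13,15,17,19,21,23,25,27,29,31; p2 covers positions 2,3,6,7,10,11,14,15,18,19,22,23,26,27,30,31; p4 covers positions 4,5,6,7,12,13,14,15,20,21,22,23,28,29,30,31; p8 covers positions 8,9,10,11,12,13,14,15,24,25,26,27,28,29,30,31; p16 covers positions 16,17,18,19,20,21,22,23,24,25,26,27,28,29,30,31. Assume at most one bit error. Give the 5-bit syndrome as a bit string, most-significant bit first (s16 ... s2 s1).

s1: b1⊕b3⊕b5⊕b7⊕b9⊕b11⊕b13⊕b15⊕b17⊕b19⊕b21⊕b23⊕b25⊕b27⊕b29⊕b31 = 0⊕0⊕0⊕0⊕1⊕1⊕1⊕0⊕1⊕0⊕1⊕1⊕1⊕1⊕0⊕0 = 0
s2: b2⊕b3⊕b6⊕b7⊕b10⊕b11⊕b14⊕b15⊕b18⊕b19⊕b22⊕b23⊕b26⊕b27⊕b30⊕b31 = 1⊕0⊕1⊕0⊕1⊕1⊕0⊕0⊕1⊕0⊕1⊕1⊕1⊕1⊕0⊕0 = 1
s4: b4⊕b5⊕b6⊕b7⊕b12⊕b13⊕b14⊕b15⊕b20⊕b21⊕b22⊕b23⊕b28⊕b29⊕b30⊕b31 = 0⊕0⊕1⊕0⊕1⊕1⊕0⊕0⊕0⊕1⊕1⊕1⊕0⊕0⊕0⊕0 = 0
s8: b8⊕b9⊕b10⊕b11⊕b12⊕b13⊕b14⊕b15⊕b24⊕b25⊕b26⊕b27⊕b28⊕b29⊕b30⊕b31 = 0⊕1⊕1⊕1⊕1⊕1⊕0⊕0⊕0⊕1⊕1⊕1⊕0⊕0⊕0⊕0 = 0
s16: b16⊕b17⊕b18⊕b19⊕b20⊕b21⊕b22⊕b23⊕b24⊕b25⊕b26⊕b27⊕b28⊕b29⊕b30⊕b31 = 0⊕1⊕1⊕0⊕0⊕1⊕1⊕1⊕0⊕1⊕1⊕1⊕0⊕0⊕0⊕0 = 0
Syndrome (s16...s1) = 00010 → position 2.

00010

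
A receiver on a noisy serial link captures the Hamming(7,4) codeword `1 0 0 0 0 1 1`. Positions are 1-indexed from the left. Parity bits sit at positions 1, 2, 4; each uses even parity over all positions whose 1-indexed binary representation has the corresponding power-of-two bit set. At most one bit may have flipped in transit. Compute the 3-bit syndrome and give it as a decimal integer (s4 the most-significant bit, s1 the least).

s1: b1⊕b3⊕b5⊕b7 = 1⊕0⊕0⊕1 = 0
s2: b2⊕b3⊕b6⊕b7 = 0⊕0⊕1⊕1 = 0
s4: b4⊕b5⊕b6⊕b7 = 0⊕0⊕1⊕1 = 0
Syndrome (s4...s1) = 000 → position 0 (no error).

0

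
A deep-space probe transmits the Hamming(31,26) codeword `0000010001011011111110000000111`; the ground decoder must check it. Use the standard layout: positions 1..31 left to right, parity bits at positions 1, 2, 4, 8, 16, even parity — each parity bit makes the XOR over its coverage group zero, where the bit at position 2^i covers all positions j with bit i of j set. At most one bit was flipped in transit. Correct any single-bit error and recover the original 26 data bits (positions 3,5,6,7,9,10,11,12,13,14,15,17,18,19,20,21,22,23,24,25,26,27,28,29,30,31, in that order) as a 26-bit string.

00100101101111110000000110

s1: b1⊕b3⊕b5⊕b7⊕b9⊕b11⊕b13⊕b15⊕b17⊕b19⊕b21⊕b23⊕b25⊕b27⊕b29⊕b31 = 0⊕0⊕0⊕0⊕0⊕0⊕1⊕1⊕1⊕1⊕1⊕0⊕0⊕0⊕1⊕1 = 1
s2: b2⊕b3⊕b6⊕b7⊕b10⊕b11⊕b14⊕b15⊕b18⊕b19⊕b22⊕b23⊕b26⊕b27⊕b30⊕b31 = 0⊕0⊕1⊕0⊕1⊕0⊕0⊕1⊕1⊕1⊕0⊕0⊕0⊕0⊕1⊕1 = 1
s4: b4⊕b5⊕b6⊕b7⊕b12⊕b13⊕b14⊕b15⊕b20⊕b21⊕b22⊕b23⊕b28⊕b29⊕b30⊕b31 = 0⊕0⊕1⊕0⊕1⊕1⊕0⊕1⊕1⊕1⊕0⊕0⊕0⊕1⊕1⊕1 = 1
s8: b8⊕b9⊕b10⊕b11⊕b12⊕b13⊕b14⊕b15⊕b24⊕b25⊕b26⊕b27⊕b28⊕b29⊕b30⊕b31 = 0⊕0⊕1⊕0⊕1⊕1⊕0⊕1⊕0⊕0⊕0⊕0⊕0⊕1⊕1⊕1 = 1
s16: b16⊕b17⊕b18⊕b19⊕b20⊕b21⊕b22⊕b23⊕b24⊕b25⊕b26⊕b27⊕b28⊕b29⊕b30⊕b31 = 1⊕1⊕1⊕1⊕1⊕1⊕0⊕0⊕0⊕0⊕0⊕0⊕0⊕1⊕1⊕1 = 1
Syndrome (s16...s1) = 11111 → position 31.
Flip bit 31: corrected codeword = 0000010001011011111110000000110
Data bits at positions 3,5,6,7,9,10,11,12,13,14,15,17,18,19,20,21,22,23,24,25,26,27,28,29,30,31: 00100101101111110000000110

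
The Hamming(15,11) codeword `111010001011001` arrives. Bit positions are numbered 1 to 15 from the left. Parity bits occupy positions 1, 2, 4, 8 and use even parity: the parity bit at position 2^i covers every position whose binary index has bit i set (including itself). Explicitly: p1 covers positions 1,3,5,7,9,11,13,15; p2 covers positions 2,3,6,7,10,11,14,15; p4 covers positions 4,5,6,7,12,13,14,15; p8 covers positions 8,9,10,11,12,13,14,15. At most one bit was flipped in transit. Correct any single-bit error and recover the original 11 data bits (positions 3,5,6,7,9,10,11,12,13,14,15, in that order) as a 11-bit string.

s1: b1⊕b3⊕b5⊕b7⊕b9⊕b11⊕b13⊕b15 = 1⊕1⊕1⊕0⊕1⊕1⊕0⊕1 = 0
s2: b2⊕b3⊕b6⊕b7⊕b10⊕b11⊕b14⊕b15 = 1⊕1⊕0⊕0⊕0⊕1⊕0⊕1 = 0
s4: b4⊕b5⊕b6⊕b7⊕b12⊕b13⊕b14⊕b15 = 0⊕1⊕0⊕0⊕1⊕0⊕0⊕1 = 1
s8: b8⊕b9⊕b10⊕b11⊕b12⊕b13⊕b14⊕b15 = 0⊕1⊕0⊕1⊕1⊕0⊕0⊕1 = 0
Syndrome (s8...s1) = 0100 → position 4.
Flip bit 4: corrected codeword = 111110001011001
Data bits at positions 3,5,6,7,9,10,11,12,13,14,15: 11001011001

11001011001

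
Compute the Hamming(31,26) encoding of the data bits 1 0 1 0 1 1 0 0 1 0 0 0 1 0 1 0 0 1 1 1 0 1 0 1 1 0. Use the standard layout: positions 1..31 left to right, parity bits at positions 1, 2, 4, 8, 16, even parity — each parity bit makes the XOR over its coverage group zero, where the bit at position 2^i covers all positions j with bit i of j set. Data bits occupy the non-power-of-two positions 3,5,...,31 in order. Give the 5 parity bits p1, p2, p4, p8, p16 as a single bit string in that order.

Place data bits at non-power-of-two positions: b3=1, b5=0, b6=1, b7=0, b9=1, b10=1, b11=0, b12=0, b13=1, b14=0, b15=0, b17=0, b18=1, b19=0, b20=1, b21=0, b22=0, b23=1, b24=1, b25=1, b26=0, b27=1, b28=0, b29=1, b30=1, b31=0.
p1 = XOR of data positions {3,5,7,9,11,13,15,17,19,21,23,25,27,29,31} = 1⊕0⊕0⊕1⊕0⊕1⊕0⊕0⊕0⊕0⊕1⊕1⊕1⊕1⊕0 = 1
p2 = XOR of data positions {3,6,7,10,11,14,15,18,19,22,23,26,27,30,31} = 1⊕1⊕0⊕1⊕0⊕0⊕0⊕1⊕0⊕0⊕1⊕0⊕1⊕1⊕0 = 1
p4 = XOR of data positions {5,6,7,12,13,14,15,20,21,22,23,28,29,30,31} = 0⊕1⊕0⊕0⊕1⊕0⊕0⊕1⊕0⊕0⊕1⊕0⊕1⊕1⊕0 = 0
p8 = XOR of data positions {9,10,11,12,13,14,15,24,25,26,27,28,29,30,31} = 1⊕1⊕0⊕0⊕1⊕0⊕0⊕1⊕1⊕0⊕1⊕0⊕1⊕1⊕0 = 0
p16 = XOR of data positions {17,18,19,20,21,22,23,24,25,26,27,28,29,30,31} = 0⊕1⊕0⊕1⊕0⊕0⊕1⊕1⊕1⊕0⊕1⊕0⊕1⊕1⊕0 = 0
Parity bits p1,p2,p4,p8,p16 = 11000

11000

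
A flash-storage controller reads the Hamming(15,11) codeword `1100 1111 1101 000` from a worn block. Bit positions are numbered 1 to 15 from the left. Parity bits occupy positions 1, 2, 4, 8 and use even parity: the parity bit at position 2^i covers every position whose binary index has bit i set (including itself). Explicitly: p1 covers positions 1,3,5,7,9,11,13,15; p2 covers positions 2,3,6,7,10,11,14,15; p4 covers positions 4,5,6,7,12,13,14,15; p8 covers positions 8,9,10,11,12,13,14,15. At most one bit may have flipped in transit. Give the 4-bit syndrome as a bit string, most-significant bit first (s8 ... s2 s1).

0000

s1: b1⊕b3⊕b5⊕b7⊕b9⊕b11⊕b13⊕b15 = 1⊕0⊕1⊕1⊕1⊕0⊕0⊕0 = 0
s2: b2⊕b3⊕b6⊕b7⊕b10⊕b11⊕b14⊕b15 = 1⊕0⊕1⊕1⊕1⊕0⊕0⊕0 = 0
s4: b4⊕b5⊕b6⊕b7⊕b12⊕b13⊕b14⊕b15 = 0⊕1⊕1⊕1⊕1⊕0⊕0⊕0 = 0
s8: b8⊕b9⊕b10⊕b11⊕b12⊕b13⊕b14⊕b15 = 1⊕1⊕1⊕0⊕1⊕0⊕0⊕0 = 0
Syndrome (s8...s1) = 0000 → position 0 (no error).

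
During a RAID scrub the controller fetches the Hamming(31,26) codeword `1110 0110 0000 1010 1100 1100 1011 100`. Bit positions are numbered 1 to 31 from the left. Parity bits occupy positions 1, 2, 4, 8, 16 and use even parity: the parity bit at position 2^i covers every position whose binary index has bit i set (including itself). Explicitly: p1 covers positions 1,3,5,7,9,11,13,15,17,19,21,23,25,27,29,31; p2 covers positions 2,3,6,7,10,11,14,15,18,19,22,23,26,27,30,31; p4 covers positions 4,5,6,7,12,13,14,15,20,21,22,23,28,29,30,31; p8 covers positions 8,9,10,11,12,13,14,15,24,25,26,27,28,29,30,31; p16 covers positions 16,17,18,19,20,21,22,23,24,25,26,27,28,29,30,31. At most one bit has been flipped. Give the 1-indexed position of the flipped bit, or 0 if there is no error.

0

s1: b1⊕b3⊕b5⊕b7⊕b9⊕b11⊕b13⊕b15⊕b17⊕b19⊕b21⊕b23⊕b25⊕b27⊕b29⊕b31 = 1⊕1⊕0⊕1⊕0⊕0⊕1⊕1⊕1⊕0⊕1⊕0⊕1⊕1⊕1⊕0 = 0
s2: b2⊕b3⊕b6⊕b7⊕b10⊕b11⊕b14⊕b15⊕b18⊕b19⊕b22⊕b23⊕b26⊕b27⊕b30⊕b31 = 1⊕1⊕1⊕1⊕0⊕0⊕0⊕1⊕1⊕0⊕1⊕0⊕0⊕1⊕0⊕0 = 0
s4: b4⊕b5⊕b6⊕b7⊕b12⊕b13⊕b14⊕b15⊕b20⊕b21⊕b22⊕b23⊕b28⊕b29⊕b30⊕b31 = 0⊕0⊕1⊕1⊕0⊕1⊕0⊕1⊕0⊕1⊕1⊕0⊕1⊕1⊕0⊕0 = 0
s8: b8⊕b9⊕b10⊕b11⊕b12⊕b13⊕b14⊕b15⊕b24⊕b25⊕b26⊕b27⊕b28⊕b29⊕b30⊕b31 = 0⊕0⊕0⊕0⊕0⊕1⊕0⊕1⊕0⊕1⊕0⊕1⊕1⊕1⊕0⊕0 = 0
s16: b16⊕b17⊕b18⊕b19⊕b20⊕b21⊕b22⊕b23⊕b24⊕b25⊕b26⊕b27⊕b28⊕b29⊕b30⊕b31 = 0⊕1⊕1⊕0⊕0⊕1⊕1⊕0⊕0⊕1⊕0⊕1⊕1⊕1⊕0⊕0 = 0
Syndrome (s16...s1) = 00000 → position 0 (no error).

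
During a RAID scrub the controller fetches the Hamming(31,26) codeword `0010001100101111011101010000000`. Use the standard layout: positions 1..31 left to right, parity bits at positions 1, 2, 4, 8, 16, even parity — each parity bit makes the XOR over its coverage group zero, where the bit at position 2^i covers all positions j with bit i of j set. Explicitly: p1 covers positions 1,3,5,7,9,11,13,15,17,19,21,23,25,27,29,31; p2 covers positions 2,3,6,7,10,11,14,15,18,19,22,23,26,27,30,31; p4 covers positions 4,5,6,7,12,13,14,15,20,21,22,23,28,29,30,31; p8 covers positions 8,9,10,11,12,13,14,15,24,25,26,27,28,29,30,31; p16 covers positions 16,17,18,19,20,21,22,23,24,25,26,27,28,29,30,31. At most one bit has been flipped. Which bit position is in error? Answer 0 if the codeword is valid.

0

s1: b1⊕b3⊕b5⊕b7⊕b9⊕b11⊕b13⊕b15⊕b17⊕b19⊕b21⊕b23⊕b25⊕b27⊕b29⊕b31 = 0⊕1⊕0⊕1⊕0⊕1⊕1⊕1⊕0⊕1⊕0⊕0⊕0⊕0⊕0⊕0 = 0
s2: b2⊕b3⊕b6⊕b7⊕b10⊕b11⊕b14⊕b15⊕b18⊕b19⊕b22⊕b23⊕b26⊕b27⊕b30⊕b31 = 0⊕1⊕0⊕1⊕0⊕1⊕1⊕1⊕1⊕1⊕1⊕0⊕0⊕0⊕0⊕0 = 0
s4: b4⊕b5⊕b6⊕b7⊕b12⊕b13⊕b14⊕b15⊕b20⊕b21⊕b22⊕b23⊕b28⊕b29⊕b30⊕b31 = 0⊕0⊕0⊕1⊕0⊕1⊕1⊕1⊕1⊕0⊕1⊕0⊕0⊕0⊕0⊕0 = 0
s8: b8⊕b9⊕b10⊕b11⊕b12⊕b13⊕b14⊕b15⊕b24⊕b25⊕b26⊕b27⊕b28⊕b29⊕b30⊕b31 = 1⊕0⊕0⊕1⊕0⊕1⊕1⊕1⊕1⊕0⊕0⊕0⊕0⊕0⊕0⊕0 = 0
s16: b16⊕b17⊕b18⊕b19⊕b20⊕b21⊕b22⊕b23⊕b24⊕b25⊕b26⊕b27⊕b28⊕b29⊕b30⊕b31 = 1⊕0⊕1⊕1⊕1⊕0⊕1⊕0⊕1⊕0⊕0⊕0⊕0⊕0⊕0⊕0 = 0
Syndrome (s16...s1) = 00000 → position 0 (no error).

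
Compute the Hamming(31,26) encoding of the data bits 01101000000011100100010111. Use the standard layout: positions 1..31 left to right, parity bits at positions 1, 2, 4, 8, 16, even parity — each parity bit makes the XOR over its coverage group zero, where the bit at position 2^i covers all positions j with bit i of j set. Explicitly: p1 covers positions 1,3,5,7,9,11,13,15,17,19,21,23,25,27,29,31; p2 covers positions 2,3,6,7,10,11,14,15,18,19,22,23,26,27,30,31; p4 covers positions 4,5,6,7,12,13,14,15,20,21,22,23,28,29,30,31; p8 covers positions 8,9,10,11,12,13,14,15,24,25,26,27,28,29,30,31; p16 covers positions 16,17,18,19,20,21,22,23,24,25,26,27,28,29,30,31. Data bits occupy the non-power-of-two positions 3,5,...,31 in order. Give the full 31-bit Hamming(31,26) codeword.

Place data bits at non-power-of-two positions: b3=0, b5=1, b6=1, b7=0, b9=1, b10=0, b11=0, b12=0, b13=0, b14=0, b15=0, b17=0, b18=1, b19=1, b20=1, b21=0, b22=0, b23=1, b24=0, b25=0, b26=0, b27=1, b28=0, b29=1, b30=1, b31=1.
p1 = XOR of data positions {3,5,7,9,11,13,15,17,19,21,23,25,27,29,31} = 0⊕1⊕0⊕1⊕0⊕0⊕0⊕0⊕1⊕0⊕1⊕0⊕1⊕1⊕1 = 1
p2 = XOR of data positions {3,6,7,10,11,14,15,18,19,22,23,26,27,30,31} = 0⊕1⊕0⊕0⊕0⊕0⊕0⊕1⊕1⊕0⊕1⊕0⊕1⊕1⊕1 = 1
p4 = XOR of data positions {5,6,7,12,13,14,15,20,21,22,23,28,29,30,31} = 1⊕1⊕0⊕0⊕0⊕0⊕0⊕1⊕0⊕0⊕1⊕0⊕1⊕1⊕1 = 1
p8 = XOR of data positions {9,10,11,12,13,14,15,24,25,26,27,28,29,30,31} = 1⊕0⊕0⊕0⊕0⊕0⊕0⊕0⊕0⊕0⊕1⊕0⊕1⊕1⊕1 = 1
p16 = XOR of data positions {17,18,19,20,21,22,23,24,25,26,27,28,29,30,31} = 0⊕1⊕1⊕1⊕0⊕0⊕1⊕0⊕0⊕0⊕1⊕0⊕1⊕1⊕1 = 0
Codeword b1..b31 = 1101110110000000011100100010111

1101110110000000011100100010111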